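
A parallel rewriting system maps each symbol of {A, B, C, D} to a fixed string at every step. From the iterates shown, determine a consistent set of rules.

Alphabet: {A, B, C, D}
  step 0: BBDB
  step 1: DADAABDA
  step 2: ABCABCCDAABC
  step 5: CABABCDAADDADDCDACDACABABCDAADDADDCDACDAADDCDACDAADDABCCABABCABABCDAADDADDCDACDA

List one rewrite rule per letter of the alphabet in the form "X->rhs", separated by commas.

A->C, B->DA, C->ADD, D->AB

  step 1 ⇒ step 2: DADAABDA ⇒ AB·C·AB·C·C·DA·AB·C
    A ↦ C
    B ↦ DA
    D ↦ AB
    C ↦ ADD  (constrained at step 2)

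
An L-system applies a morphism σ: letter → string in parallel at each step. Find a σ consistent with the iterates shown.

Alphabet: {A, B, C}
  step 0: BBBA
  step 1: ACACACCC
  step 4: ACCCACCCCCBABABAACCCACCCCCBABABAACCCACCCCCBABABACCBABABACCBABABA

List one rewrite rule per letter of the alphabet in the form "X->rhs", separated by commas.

A->CC, B->AC, C->BA

  step 0 ⇒ step 1: BBBA ⇒ AC·AC·AC·CC
    A ↦ CC
    B ↦ AC
    C ↦ BA  (constrained at step 1)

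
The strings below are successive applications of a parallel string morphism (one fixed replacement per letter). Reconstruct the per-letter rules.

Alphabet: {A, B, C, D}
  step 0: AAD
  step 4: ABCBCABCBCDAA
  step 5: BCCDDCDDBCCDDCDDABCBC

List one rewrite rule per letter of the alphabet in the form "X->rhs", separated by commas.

A->BC, B->CD, C->D, D->A

  step 4 ⇒ step 5: ABCBCABCBCDAA ⇒ BC·CD·D·CD·D·BC·CD·D·CD·D·A·BC·BC
    A ↦ BC
    B ↦ CD
    C ↦ D
    D ↦ A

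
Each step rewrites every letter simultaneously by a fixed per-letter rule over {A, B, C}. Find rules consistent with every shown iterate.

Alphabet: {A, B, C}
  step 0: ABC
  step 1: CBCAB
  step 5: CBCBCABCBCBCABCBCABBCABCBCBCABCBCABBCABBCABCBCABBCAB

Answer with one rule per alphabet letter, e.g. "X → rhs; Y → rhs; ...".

  step 0 ⇒ step 1: ABC ⇒ C·BC·AB
    A ↦ C
    B ↦ BC
    C ↦ AB

A->C, B->BC, C->AB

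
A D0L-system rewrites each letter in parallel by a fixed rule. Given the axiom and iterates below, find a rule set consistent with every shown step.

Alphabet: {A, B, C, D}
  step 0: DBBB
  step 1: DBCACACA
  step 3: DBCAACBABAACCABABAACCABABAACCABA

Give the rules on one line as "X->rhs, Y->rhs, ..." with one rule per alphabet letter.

A->BA, B->CA, C->AC, D->DB

  step 0 ⇒ step 1: DBBB ⇒ DB·CA·CA·CA
    B ↦ CA
    D ↦ DB
    A ↦ BA  (constrained at step 1)
    C ↦ AC  (constrained at step 1)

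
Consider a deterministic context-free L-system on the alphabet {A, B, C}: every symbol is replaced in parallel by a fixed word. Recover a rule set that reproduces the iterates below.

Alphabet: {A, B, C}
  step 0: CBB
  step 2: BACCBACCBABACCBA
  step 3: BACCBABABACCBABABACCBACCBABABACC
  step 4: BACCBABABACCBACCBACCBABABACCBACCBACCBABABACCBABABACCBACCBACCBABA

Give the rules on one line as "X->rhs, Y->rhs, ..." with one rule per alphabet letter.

  step 3 ⇒ step 4: BACCBABABACCBABABACCBACCBABABACC ⇒ BAC·C·BA·BA·BAC·C·BAC·C·BAC·C·BA·BA·BAC·C·BAC·C·BAC·C·BA·BA·BAC·C·BA·BA·BAC·C·BAC·C·BAC·C·BA·BA
    A ↦ C
    B ↦ BAC
    C ↦ BA

A->C, B->BAC, C->BA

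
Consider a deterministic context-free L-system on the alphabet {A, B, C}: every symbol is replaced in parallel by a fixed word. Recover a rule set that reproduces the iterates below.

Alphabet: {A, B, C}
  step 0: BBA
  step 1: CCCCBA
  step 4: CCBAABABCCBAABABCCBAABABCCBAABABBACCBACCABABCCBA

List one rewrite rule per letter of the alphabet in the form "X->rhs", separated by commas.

  step 0 ⇒ step 1: BBA ⇒ CC·CC·BA
    A ↦ BA
    B ↦ CC
    C ↦ AB  (constrained at step 1)

A->BA, B->CC, C->AB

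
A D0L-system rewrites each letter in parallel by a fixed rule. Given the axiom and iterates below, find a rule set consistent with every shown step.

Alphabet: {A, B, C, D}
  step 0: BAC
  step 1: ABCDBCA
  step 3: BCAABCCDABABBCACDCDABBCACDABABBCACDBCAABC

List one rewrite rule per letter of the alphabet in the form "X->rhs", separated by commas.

  step 0 ⇒ step 1: BAC ⇒ AB·CD·BCA
    A ↦ CD
    B ↦ AB
    C ↦ BCA
    D ↦ ABC  (constrained at step 1)

A->CD, B->AB, C->BCA, D->ABC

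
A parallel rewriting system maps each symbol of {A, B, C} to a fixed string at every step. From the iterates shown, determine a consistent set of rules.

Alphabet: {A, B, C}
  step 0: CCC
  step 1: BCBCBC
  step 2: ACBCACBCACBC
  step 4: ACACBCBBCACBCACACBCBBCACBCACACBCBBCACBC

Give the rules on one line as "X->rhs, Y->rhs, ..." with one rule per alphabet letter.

A->B, B->AC, C->BC

  step 1 ⇒ step 2: BCBCBC ⇒ AC·BC·AC·BC·AC·BC
    B ↦ AC
    C ↦ BC
    A ↦ B  (constrained at step 2)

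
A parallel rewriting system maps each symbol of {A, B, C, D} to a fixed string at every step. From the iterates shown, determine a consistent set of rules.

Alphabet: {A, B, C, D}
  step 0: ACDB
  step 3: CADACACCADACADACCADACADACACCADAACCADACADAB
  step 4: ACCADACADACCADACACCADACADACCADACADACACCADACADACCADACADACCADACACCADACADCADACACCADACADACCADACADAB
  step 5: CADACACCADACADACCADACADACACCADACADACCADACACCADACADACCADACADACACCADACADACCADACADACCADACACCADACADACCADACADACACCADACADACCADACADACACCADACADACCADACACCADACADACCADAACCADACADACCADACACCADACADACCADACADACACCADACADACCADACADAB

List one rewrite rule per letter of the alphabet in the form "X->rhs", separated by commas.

  step 4 ⇒ step 5: ACCADACADACCADACACCADACADACCADACADACACCADACADACCADACADACCADACACCADACADCADACACCADACADACCADACADAB ⇒ CAD·AC·AC·CAD·A·CAD·AC·CAD·A·CAD·AC·AC·CAD·A·CAD·AC·CAD·AC·AC·CAD·A·CAD·AC·CAD·A·CAD·AC·AC·CAD·A·CAD·AC·CAD·A·CAD·AC·CAD·AC·AC·CAD·A·CAD·AC·CAD·A·CAD·AC·AC·CAD·A·CAD·AC·CAD·A·CAD·AC·AC·CAD·A·CAD·AC·CAD·AC·AC·CAD·A·CAD·AC·CAD·A·AC·CAD·A·CAD·AC·CAD·AC·AC·CAD·A·CAD·AC·CAD·A·CAD·AC·AC·CAD·A·CAD·AC·CAD·A·CAD·AB
    A ↦ CAD
    B ↦ AB
    C ↦ AC
    D ↦ A

A->CAD, B->AB, C->AC, D->A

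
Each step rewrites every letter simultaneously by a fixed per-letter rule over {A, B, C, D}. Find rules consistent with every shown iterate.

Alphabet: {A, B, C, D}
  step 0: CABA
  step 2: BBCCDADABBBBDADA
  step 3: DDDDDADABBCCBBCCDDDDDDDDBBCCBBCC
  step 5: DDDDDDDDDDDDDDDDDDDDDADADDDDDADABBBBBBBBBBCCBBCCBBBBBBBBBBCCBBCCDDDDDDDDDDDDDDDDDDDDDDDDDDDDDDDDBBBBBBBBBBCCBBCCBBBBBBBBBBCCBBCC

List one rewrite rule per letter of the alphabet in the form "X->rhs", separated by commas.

A->CC, B->DD, C->DA, D->BB

  step 2 ⇒ step 3: BBCCDADABBBBDADA ⇒ DD·DD·DA·DA·BB·CC·BB·CC·DD·DD·DD·DD·BB·CC·BB·CC
    A ↦ CC
    B ↦ DD
    C ↦ DA
    D ↦ BB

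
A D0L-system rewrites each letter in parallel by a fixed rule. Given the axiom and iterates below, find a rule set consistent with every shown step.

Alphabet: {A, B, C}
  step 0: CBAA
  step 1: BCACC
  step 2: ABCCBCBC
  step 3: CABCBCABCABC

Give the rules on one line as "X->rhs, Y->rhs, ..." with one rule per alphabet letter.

  step 2 ⇒ step 3: ABCCBCBC ⇒ C·A·BC·BC·A·BC·A·BC
    A ↦ C
    B ↦ A
    C ↦ BC

A->C, B->A, C->BC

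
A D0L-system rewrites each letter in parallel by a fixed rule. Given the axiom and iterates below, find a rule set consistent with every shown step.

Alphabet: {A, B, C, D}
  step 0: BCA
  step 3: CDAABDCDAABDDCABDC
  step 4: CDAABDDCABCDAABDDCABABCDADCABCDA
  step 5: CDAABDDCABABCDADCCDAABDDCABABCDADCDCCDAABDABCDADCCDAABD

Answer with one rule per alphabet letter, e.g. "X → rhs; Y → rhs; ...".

  step 4 ⇒ step 5: CDAABDDCABCDAABDDCABABCDADCABCDA ⇒ CDA·AB·D·D·C·AB·AB·CDA·D·C·CDA·AB·D·D·C·AB·AB·CDA·D·C·D·C·CDA·AB·D·AB·CDA·D·C·CDA·AB·D
    A ↦ D
    B ↦ C
    C ↦ CDA
    D ↦ AB

A->D, B->C, C->CDA, D->AB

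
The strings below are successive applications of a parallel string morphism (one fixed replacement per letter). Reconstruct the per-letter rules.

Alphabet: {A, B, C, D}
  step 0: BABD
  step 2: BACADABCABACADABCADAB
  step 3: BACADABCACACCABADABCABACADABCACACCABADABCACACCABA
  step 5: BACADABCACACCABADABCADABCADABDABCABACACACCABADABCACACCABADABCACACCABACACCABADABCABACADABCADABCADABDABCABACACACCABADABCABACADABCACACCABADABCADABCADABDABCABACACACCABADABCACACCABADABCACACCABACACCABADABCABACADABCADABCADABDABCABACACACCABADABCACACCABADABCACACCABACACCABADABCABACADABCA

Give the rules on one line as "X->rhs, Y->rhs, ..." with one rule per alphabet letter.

A->CA, B->BA, C->DAB, D->CAC

  step 2 ⇒ step 3: BACADABCABACADABCADAB ⇒ BA·CA·DAB·CA·CAC·CA·BA·DAB·CA·BA·CA·DAB·CA·CAC·CA·BA·DAB·CA·CAC·CA·BA
    A ↦ CA
    B ↦ BA
    C ↦ DAB
    D ↦ CAC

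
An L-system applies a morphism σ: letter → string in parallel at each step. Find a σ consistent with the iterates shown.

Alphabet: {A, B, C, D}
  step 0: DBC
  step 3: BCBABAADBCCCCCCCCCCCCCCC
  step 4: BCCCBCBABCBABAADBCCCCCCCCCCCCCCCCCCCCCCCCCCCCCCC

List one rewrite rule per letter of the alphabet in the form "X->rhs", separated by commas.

  step 3 ⇒ step 4: BCBABAADBCCCCCCCCCCCCCCC ⇒ BC·CC·BC·BA·BC·BA·BA·AD·BC·CC·CC·CC·CC·CC·CC·CC·CC·CC·CC·CC·CC·CC·CC·CC
    A ↦ BA
    B ↦ BC
    C ↦ CC
    D ↦ AD

A->BA, B->BC, C->CC, D->AD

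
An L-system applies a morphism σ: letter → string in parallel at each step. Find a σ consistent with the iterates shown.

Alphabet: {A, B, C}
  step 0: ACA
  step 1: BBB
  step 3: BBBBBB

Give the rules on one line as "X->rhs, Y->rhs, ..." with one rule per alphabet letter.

  step 0 ⇒ step 1: ACA ⇒ B·B·B
    A ↦ B
    C ↦ B
    B ↦ AC  (constrained at step 1)

A->B, B->AC, C->B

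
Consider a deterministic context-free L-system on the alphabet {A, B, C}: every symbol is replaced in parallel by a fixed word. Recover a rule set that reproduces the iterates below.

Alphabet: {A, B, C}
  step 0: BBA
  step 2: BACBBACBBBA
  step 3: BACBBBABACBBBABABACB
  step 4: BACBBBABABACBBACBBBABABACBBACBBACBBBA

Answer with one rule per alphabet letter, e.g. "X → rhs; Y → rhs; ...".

A->CB, B->BA, C->B

  step 3 ⇒ step 4: BACBBBABACBBBABABACB ⇒ BA·CB·B·BA·BA·BA·CB·BA·CB·B·BA·BA·BA·CB·BA·CB·BA·CB·B·BA
    A ↦ CB
    B ↦ BA
    C ↦ B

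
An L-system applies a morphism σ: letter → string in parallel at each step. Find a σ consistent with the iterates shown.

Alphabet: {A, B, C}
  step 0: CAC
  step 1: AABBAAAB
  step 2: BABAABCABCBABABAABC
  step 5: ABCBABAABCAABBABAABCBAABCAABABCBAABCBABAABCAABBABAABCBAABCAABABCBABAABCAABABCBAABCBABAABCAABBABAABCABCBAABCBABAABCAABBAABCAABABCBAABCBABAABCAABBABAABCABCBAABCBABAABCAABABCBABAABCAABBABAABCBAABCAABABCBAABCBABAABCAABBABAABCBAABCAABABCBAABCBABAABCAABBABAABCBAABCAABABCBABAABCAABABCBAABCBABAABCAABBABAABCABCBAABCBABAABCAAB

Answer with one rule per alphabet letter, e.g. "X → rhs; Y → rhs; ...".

  step 1 ⇒ step 2: AABBAAAB ⇒ BA·BA·ABC·ABC·BA·BA·BA·ABC
    A ↦ BA
    B ↦ ABC
  step 0 ⇒ step 1: CAC ⇒ AAB·BA·AAB
    C ↦ AAB

A->BA, B->ABC, C->AAB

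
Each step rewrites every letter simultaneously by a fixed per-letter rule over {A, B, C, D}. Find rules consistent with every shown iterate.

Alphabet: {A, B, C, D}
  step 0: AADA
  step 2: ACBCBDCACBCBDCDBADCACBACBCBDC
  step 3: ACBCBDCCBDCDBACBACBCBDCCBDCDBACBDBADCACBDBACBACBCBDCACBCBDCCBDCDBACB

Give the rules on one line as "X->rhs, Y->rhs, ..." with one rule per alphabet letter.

A->ACB, B->DC, C->CB, D->DBA

  step 2 ⇒ step 3: ACBCBDCACBCBDCDBADCACBACBCBDC ⇒ ACB·CB·DC·CB·DC·DBA·CB·ACB·CB·DC·CB·DC·DBA·CB·DBA·DC·ACB·DBA·CB·ACB·CB·DC·ACB·CB·DC·CB·DC·DBA·CB
    A ↦ ACB
    B ↦ DC
    C ↦ CB
    D ↦ DBA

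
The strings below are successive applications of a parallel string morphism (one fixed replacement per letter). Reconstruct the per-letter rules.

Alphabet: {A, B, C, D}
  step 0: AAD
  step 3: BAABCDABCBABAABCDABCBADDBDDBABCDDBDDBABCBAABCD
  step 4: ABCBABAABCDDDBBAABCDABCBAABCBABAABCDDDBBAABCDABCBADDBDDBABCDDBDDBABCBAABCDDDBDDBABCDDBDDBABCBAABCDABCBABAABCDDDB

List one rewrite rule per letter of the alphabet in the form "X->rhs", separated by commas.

  step 3 ⇒ step 4: BAABCDABCBABAABCDABCBADDBDDBABCDDBDDBABCBAABCD ⇒ ABC·BA·BA·ABC·D·DDB·BA·ABC·D·ABC·BA·ABC·BA·BA·ABC·D·DDB·BA·ABC·D·ABC·BA·DDB·DDB·ABC·DDB·DDB·ABC·BA·ABC·D·DDB·DDB·ABC·DDB·DDB·ABC·BA·ABC·D·ABC·BA·BA·ABC·D·DDB
    A ↦ BA
    B ↦ ABC
    C ↦ D
    D ↦ DDB

A->BA, B->ABC, C->D, D->DDB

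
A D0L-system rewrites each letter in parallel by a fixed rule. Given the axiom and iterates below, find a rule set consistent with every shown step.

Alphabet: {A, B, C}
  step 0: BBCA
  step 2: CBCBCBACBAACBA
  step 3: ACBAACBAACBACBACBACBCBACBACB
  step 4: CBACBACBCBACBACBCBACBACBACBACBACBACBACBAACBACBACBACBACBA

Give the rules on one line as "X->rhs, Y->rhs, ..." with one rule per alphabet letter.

A->CB, B->A, C->ACB

  step 3 ⇒ step 4: ACBAACBAACBACBACBACBCBACBACB ⇒ CB·ACB·A·CB·CB·ACB·A·CB·CB·ACB·A·CB·ACB·A·CB·ACB·A·CB·ACB·A·ACB·A·CB·ACB·A·CB·ACB·A
    A ↦ CB
    B ↦ A
    C ↦ ACB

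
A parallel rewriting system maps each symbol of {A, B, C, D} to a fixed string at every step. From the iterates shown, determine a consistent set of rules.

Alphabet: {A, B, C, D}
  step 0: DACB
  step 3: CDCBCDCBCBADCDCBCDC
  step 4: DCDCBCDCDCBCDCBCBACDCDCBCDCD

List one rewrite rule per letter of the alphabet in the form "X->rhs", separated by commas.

A->BA, B->CBC, C->D, D->C

  step 3 ⇒ step 4: CDCBCDCBCBADCDCBCDC ⇒ D·C·D·CBC·D·C·D·CBC·D·CBC·BA·C·D·C·D·CBC·D·C·D
    A ↦ BA
    B ↦ CBC
    C ↦ D
    D ↦ C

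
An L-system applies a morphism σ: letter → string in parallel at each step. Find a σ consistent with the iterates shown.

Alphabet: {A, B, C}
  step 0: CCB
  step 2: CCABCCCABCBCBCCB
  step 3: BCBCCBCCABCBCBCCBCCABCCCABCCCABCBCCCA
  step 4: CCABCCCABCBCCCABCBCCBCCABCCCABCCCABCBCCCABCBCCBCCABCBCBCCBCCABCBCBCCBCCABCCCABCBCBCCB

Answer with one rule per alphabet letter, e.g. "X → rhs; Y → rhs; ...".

A->CB, B->CCA, C->BC

  step 3 ⇒ step 4: BCBCCBCCABCBCBCCBCCABCCCABCCCABCBCCCA ⇒ CCA·BC·CCA·BC·BC·CCA·BC·BC·CB·CCA·BC·CCA·BC·CCA·BC·BC·CCA·BC·BC·CB·CCA·BC·BC·BC·CB·CCA·BC·BC·BC·CB·CCA·BC·CCA·BC·BC·BC·CB
    A ↦ CB
    B ↦ CCA
    C ↦ BC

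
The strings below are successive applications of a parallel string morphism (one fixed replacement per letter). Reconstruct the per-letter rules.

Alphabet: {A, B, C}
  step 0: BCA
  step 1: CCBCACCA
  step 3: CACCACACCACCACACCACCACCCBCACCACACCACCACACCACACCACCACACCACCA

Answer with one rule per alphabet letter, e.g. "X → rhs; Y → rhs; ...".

  step 0 ⇒ step 1: BCA ⇒ CCB·CAC·CA
    A ↦ CA
    B ↦ CCB
    C ↦ CAC

A->CA, B->CCB, C->CAC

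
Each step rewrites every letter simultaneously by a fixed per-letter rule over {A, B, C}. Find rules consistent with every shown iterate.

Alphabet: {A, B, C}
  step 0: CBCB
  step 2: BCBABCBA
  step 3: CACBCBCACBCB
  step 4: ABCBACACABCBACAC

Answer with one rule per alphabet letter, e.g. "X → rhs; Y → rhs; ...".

  step 3 ⇒ step 4: CACBCBCACBCB ⇒ A·BCB·A·C·A·C·A·BCB·A·C·A·C
    A ↦ BCB
    B ↦ C
    C ↦ A

A->BCB, B->C, C->A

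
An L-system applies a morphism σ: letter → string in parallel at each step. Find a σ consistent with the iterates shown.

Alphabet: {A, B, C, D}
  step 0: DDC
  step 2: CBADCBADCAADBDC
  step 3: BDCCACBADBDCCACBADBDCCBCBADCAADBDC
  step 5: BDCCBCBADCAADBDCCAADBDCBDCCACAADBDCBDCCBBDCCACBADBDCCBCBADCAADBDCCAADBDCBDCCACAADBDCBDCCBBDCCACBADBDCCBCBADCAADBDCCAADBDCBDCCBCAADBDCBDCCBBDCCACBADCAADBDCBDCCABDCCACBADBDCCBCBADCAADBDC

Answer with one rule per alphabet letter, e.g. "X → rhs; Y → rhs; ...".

A->CB, B->CA, C->BDC, D->AD

  step 2 ⇒ step 3: CBADCBADCAADBDC ⇒ BDC·CA·CB·AD·BDC·CA·CB·AD·BDC·CB·CB·AD·CA·AD·BDC
    A ↦ CB
    B ↦ CA
    C ↦ BDC
    D ↦ AD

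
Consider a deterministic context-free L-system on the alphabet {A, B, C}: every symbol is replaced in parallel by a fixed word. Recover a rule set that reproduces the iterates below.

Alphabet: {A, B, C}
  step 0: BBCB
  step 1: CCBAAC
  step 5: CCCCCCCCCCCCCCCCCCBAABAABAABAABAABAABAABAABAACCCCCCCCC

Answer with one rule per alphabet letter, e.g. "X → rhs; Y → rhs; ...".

A->C, B->C, C->BAA

  step 0 ⇒ step 1: BBCB ⇒ C·C·BAA·C
    B ↦ C
    C ↦ BAA
    A ↦ C  (constrained at step 1)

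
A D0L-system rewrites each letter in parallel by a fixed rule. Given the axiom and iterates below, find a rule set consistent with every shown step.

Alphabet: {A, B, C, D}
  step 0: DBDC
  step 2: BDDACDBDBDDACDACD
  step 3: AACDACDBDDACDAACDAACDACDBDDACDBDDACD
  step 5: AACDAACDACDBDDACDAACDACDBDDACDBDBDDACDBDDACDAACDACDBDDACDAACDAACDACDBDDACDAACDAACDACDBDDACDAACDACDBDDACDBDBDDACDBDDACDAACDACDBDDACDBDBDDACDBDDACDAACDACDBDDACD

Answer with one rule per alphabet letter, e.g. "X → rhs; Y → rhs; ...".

A->BD, B->A, C->D, D->ACD

  step 2 ⇒ step 3: BDDACDBDBDDACDACD ⇒ A·ACD·ACD·BD·D·ACD·A·ACD·A·ACD·ACD·BD·D·ACD·BD·D·ACD
    A ↦ BD
    B ↦ A
    C ↦ D
    D ↦ ACD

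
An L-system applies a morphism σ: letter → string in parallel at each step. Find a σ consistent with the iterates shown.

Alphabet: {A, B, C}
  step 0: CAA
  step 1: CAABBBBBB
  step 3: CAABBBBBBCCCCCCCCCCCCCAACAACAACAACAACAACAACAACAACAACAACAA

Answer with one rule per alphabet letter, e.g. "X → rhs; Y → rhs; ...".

A->BBB, B->CC, C->CAA

  step 0 ⇒ step 1: CAA ⇒ CAA·BBB·BBB
    A ↦ BBB
    C ↦ CAA
    B ↦ CC  (constrained at step 1)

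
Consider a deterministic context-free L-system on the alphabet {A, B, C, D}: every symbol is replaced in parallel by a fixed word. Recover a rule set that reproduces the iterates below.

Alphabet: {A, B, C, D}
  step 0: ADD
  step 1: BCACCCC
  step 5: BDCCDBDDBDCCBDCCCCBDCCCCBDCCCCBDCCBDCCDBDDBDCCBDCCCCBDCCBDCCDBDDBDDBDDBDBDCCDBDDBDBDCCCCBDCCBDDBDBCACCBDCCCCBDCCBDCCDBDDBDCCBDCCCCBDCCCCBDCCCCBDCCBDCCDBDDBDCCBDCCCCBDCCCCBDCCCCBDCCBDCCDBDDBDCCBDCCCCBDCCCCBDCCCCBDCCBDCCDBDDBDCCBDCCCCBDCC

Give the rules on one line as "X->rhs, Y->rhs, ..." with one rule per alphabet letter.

A->BCA, B->BD, C->DBD, D->CC

  step 0 ⇒ step 1: ADD ⇒ BCA·CC·CC
    A ↦ BCA
    D ↦ CC
    B ↦ BD  (constrained at step 1)
    C ↦ DBD  (constrained at step 1)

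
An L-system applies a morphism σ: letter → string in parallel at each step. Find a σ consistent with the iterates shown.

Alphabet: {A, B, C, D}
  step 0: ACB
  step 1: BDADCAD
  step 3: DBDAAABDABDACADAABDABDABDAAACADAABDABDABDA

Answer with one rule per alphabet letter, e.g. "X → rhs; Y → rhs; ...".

  step 0 ⇒ step 1: ACB ⇒ BDA·D·CAD
    A ↦ BDA
    B ↦ CAD
    C ↦ D
    D ↦ AA  (constrained at step 1)

A->BDA, B->CAD, C->D, D->AA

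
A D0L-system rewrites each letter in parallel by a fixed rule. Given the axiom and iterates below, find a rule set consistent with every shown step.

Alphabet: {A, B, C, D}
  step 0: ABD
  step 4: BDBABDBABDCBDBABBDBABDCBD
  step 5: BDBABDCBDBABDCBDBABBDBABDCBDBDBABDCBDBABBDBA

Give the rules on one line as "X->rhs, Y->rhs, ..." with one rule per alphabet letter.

  step 4 ⇒ step 5: BDBABDBABDCBDBABBDBABDCBD ⇒ BD·BA·BD·C·BD·BA·BD·C·BD·BA·B·BD·BA·BD·C·BD·BD·BA·BD·C·BD·BA·B·BD·BA
    A ↦ C
    B ↦ BD
    C ↦ B
    D ↦ BA

A->C, B->BD, C->B, D->BA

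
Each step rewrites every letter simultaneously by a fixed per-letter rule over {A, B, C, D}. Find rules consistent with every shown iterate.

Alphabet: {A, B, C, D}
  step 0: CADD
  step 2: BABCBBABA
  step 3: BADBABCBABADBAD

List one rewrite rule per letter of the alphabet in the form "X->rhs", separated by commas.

  step 2 ⇒ step 3: BABCBBABA ⇒ BA·D·BA·BC·BA·BA·D·BA·D
    A ↦ D
    B ↦ BA
    C ↦ BC
    D ↦ B  (constrained at step 0)

A->D, B->BA, C->BC, D->B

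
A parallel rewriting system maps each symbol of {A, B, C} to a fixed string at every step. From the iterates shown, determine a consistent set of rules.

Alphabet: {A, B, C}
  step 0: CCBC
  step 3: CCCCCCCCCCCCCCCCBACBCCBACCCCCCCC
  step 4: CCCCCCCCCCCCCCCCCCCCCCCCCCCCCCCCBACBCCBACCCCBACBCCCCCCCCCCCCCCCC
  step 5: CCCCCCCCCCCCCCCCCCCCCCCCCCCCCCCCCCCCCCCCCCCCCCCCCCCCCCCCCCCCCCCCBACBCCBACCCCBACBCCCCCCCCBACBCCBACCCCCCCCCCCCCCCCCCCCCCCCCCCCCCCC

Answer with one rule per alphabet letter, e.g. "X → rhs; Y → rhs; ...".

A->CB, B->BA, C->CC

  step 4 ⇒ step 5: CCCCCCCCCCCCCCCCCCCCCCCCCCCCCCCCBACBCCBACCCCBACBCCCCCCCCCCCCCCCC ⇒ CC·CC·CC·CC·CC·CC·CC·CC·CC·CC·CC·CC·CC·CC·CC·CC·CC·CC·CC·CC·CC·CC·CC·CC·CC·CC·CC·CC·CC·CC·CC·CC·BA·CB·CC·BA·CC·CC·BA·CB·CC·CC·CC·CC·BA·CB·CC·BA·CC·CC·CC·CC·CC·CC·CC·CC·CC·CC·CC·CC·CC·CC·CC·CC
    A ↦ CB
    B ↦ BA
    C ↦ CC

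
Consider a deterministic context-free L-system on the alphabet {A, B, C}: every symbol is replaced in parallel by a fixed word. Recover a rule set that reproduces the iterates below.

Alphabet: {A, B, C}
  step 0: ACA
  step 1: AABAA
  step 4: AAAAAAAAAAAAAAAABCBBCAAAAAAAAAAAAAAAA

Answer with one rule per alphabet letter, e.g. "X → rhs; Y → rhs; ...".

  step 0 ⇒ step 1: ACA ⇒ AA·B·AA
    A ↦ AA
    C ↦ B
    B ↦ BC  (constrained at step 1)

A->AA, B->BC, C->B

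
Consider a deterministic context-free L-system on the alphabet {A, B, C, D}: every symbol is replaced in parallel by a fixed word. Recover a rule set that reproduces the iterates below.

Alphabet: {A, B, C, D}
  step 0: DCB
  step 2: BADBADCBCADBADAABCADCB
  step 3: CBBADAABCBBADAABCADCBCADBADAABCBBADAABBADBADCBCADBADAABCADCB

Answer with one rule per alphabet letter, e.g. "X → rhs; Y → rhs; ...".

  step 2 ⇒ step 3: BADBADCBCADBADAABCADCB ⇒ CB·BAD·AAB·CB·BAD·AAB·CAD·CB·CAD·BAD·AAB·CB·BAD·AAB·BAD·BAD·CB·CAD·BAD·AAB·CAD·CB
    A ↦ BAD
    B ↦ CB
    C ↦ CAD
    D ↦ AAB

A->BAD, B->CB, C->CAD, D->AAB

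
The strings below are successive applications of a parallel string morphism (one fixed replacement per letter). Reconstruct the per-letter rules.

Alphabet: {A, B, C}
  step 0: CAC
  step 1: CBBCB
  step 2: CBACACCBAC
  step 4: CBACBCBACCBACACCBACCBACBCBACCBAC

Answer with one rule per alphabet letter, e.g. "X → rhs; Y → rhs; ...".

  step 1 ⇒ step 2: CBBCB ⇒ CB·AC·AC·CB·AC
    B ↦ AC
    C ↦ CB
  step 0 ⇒ step 1: CAC ⇒ CB·B·CB
    A ↦ B

A->B, B->AC, C->CB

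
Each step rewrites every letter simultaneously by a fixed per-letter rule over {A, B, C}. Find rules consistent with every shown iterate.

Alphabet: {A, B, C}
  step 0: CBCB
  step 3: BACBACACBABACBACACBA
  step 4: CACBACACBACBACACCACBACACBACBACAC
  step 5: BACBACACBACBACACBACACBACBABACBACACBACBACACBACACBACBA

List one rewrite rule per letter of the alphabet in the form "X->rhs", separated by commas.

  step 4 ⇒ step 5: CACBACACBACBACACCACBACACBACBACAC ⇒ BA·C·BA·CA·C·BA·C·BA·CA·C·BA·CA·C·BA·C·BA·BA·C·BA·CA·C·BA·C·BA·CA·C·BA·CA·C·BA·C·BA
    A ↦ C
    B ↦ CA
    C ↦ BA

A->C, B->CA, C->BA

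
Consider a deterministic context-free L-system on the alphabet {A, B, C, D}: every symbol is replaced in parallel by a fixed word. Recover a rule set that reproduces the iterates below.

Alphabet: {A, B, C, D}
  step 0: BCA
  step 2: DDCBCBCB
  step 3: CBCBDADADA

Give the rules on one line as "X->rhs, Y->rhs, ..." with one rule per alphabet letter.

A->DD, B->A, C->D, D->CB

  step 2 ⇒ step 3: DDCBCBCB ⇒ CB·CB·D·A·D·A·D·A
    B ↦ A
    C ↦ D
    D ↦ CB
    A ↦ DD  (constrained at step 0)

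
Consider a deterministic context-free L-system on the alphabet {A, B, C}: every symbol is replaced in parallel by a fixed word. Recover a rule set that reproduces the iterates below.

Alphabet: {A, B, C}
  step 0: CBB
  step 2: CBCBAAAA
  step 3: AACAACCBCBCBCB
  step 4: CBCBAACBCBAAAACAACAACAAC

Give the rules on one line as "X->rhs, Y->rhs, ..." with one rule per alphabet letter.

  step 3 ⇒ step 4: AACAACCBCBCBCB ⇒ CB·CB·AA·CB·CB·AA·AA·C·AA·C·AA·C·AA·C
    A ↦ CB
    B ↦ C
    C ↦ AA

A->CB, B->C, C->AA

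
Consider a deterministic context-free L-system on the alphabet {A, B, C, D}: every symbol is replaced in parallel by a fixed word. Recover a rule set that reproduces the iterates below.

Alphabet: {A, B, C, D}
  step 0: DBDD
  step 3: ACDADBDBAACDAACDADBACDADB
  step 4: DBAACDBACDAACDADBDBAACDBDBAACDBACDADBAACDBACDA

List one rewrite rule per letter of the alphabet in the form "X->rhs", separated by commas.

  step 3 ⇒ step 4: ACDADBDBAACDAACDADBACDADB ⇒ DB·A·AC·DB·AC·DA·AC·DA·DB·DB·A·AC·DB·DB·A·AC·DB·AC·DA·DB·A·AC·DB·AC·DA
    A ↦ DB
    B ↦ DA
    C ↦ A
    D ↦ AC

A->DB, B->DA, C->A, D->AC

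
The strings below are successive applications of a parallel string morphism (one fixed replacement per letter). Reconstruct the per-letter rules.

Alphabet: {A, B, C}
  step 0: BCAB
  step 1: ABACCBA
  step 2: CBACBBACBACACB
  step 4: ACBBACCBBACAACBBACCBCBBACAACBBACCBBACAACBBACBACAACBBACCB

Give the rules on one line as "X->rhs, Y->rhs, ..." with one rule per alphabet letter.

A->CB, B->A, C->BAC

  step 1 ⇒ step 2: ABACCBA ⇒ CB·A·CB·BAC·BAC·A·CB
    A ↦ CB
    B ↦ A
    C ↦ BAC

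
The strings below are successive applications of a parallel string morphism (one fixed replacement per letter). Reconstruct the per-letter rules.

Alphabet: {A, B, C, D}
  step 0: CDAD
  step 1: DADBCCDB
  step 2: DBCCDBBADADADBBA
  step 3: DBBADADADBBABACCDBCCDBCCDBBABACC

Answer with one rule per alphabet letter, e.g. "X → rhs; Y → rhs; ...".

A->CC, B->BA, C->DA, D->DB

  step 2 ⇒ step 3: DBCCDBBADADADBBA ⇒ DB·BA·DA·DA·DB·BA·BA·CC·DB·CC·DB·CC·DB·BA·BA·CC
    A ↦ CC
    B ↦ BA
    C ↦ DA
    D ↦ DB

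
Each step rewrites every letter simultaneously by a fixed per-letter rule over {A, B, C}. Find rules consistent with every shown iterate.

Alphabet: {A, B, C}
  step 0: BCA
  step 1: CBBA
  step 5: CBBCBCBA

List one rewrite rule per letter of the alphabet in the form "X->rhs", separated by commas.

  step 0 ⇒ step 1: BCA ⇒ C·B·BA
    A ↦ BA
    B ↦ C
    C ↦ B

A->BA, B->C, C->B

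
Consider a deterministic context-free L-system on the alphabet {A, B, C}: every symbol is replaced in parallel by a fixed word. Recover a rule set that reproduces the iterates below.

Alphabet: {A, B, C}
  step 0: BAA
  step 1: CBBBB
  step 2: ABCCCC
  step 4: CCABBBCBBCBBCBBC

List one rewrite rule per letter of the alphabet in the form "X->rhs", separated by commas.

  step 1 ⇒ step 2: CBBBB ⇒ AB·C·C·C·C
    B ↦ C
    C ↦ AB
  step 0 ⇒ step 1: BAA ⇒ C·BB·BB
    A ↦ BB

A->BB, B->C, C->AB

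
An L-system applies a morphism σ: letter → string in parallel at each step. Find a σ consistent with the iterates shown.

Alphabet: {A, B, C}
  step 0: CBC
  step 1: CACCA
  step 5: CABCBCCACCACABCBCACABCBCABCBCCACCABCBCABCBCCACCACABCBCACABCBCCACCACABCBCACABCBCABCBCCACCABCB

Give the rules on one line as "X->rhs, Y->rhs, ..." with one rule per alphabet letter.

A->BCB, B->C, C->CA

  step 0 ⇒ step 1: CBC ⇒ CA·C·CA
    B ↦ C
    C ↦ CA
    A ↦ BCB  (constrained at step 1)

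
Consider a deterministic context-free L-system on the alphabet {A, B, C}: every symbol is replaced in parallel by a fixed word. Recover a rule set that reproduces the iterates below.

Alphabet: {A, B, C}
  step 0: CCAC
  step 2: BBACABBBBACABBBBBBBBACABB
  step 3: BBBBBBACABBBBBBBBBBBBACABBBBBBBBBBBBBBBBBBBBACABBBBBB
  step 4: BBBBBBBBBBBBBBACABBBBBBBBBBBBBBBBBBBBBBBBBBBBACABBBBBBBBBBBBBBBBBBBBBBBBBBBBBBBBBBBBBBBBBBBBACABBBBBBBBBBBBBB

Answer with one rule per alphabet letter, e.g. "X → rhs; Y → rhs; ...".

A->BB, B->BB, C->ACA

  step 3 ⇒ step 4: BBBBBBACABBBBBBBBBBBBACABBBBBBBBBBBBBBBBBBBBACABBBBBB ⇒ BB·BB·BB·BB·BB·BB·BB·ACA·BB·BB·BB·BB·BB·BB·BB·BB·BB·BB·BB·BB·BB·BB·ACA·BB·BB·BB·BB·BB·BB·BB·BB·BB·BB·BB·BB·BB·BB·BB·BB·BB·BB·BB·BB·BB·BB·ACA·BB·BB·BB·BB·BB·BB·BB
    A ↦ BB
    B ↦ BB
    C ↦ ACA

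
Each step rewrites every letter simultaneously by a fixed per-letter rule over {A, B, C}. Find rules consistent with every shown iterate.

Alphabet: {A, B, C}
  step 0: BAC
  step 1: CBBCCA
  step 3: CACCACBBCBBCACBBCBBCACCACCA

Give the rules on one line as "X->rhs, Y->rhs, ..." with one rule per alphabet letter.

A->C, B->CBB, C->CA

  step 0 ⇒ step 1: BAC ⇒ CBB·C·CA
    A ↦ C
    B ↦ CBB
    C ↦ CA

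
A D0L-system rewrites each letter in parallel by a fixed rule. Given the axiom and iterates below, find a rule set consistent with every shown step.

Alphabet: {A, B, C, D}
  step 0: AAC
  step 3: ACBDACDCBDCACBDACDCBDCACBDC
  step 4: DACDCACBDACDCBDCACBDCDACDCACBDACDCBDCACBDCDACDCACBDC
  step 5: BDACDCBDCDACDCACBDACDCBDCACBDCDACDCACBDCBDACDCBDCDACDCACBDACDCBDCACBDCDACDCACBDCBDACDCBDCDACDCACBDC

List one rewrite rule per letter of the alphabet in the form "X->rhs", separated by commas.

A->DAC, B->AC, C->DC, D->B

  step 4 ⇒ step 5: DACDCACBDACDCBDCACBDCDACDCACBDACDCBDCACBDCDACDCACBDC ⇒ B·DAC·DC·B·DC·DAC·DC·AC·B·DAC·DC·B·DC·AC·B·DC·DAC·DC·AC·B·DC·B·DAC·DC·B·DC·DAC·DC·AC·B·DAC·DC·B·DC·AC·B·DC·DAC·DC·AC·B·DC·B·DAC·DC·B·DC·DAC·DC·AC·B·DC
    A ↦ DAC
    B ↦ AC
    C ↦ DC
    D ↦ B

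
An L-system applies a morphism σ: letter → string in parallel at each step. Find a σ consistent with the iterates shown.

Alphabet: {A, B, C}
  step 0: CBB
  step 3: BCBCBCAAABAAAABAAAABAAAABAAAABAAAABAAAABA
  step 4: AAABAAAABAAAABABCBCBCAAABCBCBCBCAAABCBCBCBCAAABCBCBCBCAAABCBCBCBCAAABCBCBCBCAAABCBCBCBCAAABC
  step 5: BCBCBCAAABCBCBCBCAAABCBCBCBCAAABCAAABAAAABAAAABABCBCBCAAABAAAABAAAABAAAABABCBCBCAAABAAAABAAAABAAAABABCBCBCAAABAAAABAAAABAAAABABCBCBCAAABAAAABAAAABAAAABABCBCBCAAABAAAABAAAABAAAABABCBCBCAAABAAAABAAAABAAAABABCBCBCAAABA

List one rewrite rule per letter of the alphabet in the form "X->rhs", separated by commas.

A->BC, B->AAA, C->BA

  step 4 ⇒ step 5: AAABAAAABAAAABABCBCBCAAABCBCBCBCAAABCBCBCBCAAABCBCBCBCAAABCBCBCBCAAABCBCBCBCAAABCBCBCBCAAABC ⇒ BC·BC·BC·AAA·BC·BC·BC·BC·AAA·BC·BC·BC·BC·AAA·BC·AAA·BA·AAA·BA·AAA·BA·BC·BC·BC·AAA·BA·AAA·BA·AAA·BA·AAA·BA·BC·BC·BC·AAA·BA·AAA·BA·AAA·BA·AAA·BA·BC·BC·BC·AAA·BA·AAA·BA·AAA·BA·AAA·BA·BC·BC·BC·AAA·BA·AAA·BA·AAA·BA·AAA·BA·BC·BC·BC·AAA·BA·AAA·BA·AAA·BA·AAA·BA·BC·BC·BC·AAA·BA·AAA·BA·AAA·BA·AAA·BA·BC·BC·BC·AAA·BA
    A ↦ BC
    B ↦ AAA
    C ↦ BA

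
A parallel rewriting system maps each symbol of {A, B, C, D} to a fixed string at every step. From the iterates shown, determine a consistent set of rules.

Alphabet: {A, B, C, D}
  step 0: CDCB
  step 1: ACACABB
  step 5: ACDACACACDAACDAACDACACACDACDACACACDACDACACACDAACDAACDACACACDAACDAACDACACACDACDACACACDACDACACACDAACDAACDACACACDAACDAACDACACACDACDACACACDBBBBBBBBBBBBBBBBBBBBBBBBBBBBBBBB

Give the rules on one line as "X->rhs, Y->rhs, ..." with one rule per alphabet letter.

A->ACD, B->BB, C->A, D->CAC

  step 0 ⇒ step 1: CDCB ⇒ A·CAC·A·BB
    B ↦ BB
    C ↦ A
    D ↦ CAC
    A ↦ ACD  (constrained at step 1)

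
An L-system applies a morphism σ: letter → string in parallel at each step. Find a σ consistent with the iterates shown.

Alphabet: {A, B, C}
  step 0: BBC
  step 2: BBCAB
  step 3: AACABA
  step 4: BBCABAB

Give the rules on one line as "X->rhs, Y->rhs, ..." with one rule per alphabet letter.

  step 3 ⇒ step 4: AACABA ⇒ B·B·CA·B·A·B
    A ↦ B
    B ↦ A
    C ↦ CA

A->B, B->A, C->CA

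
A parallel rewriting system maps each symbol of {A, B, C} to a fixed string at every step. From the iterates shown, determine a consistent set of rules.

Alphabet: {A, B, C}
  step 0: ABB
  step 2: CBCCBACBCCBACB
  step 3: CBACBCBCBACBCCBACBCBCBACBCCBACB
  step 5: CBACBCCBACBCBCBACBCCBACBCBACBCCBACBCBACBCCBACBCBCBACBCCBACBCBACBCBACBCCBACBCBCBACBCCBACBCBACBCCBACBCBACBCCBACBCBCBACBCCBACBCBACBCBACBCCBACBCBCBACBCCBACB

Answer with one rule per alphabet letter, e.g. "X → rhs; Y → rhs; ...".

  step 2 ⇒ step 3: CBCCBACBCCBACB ⇒ CB·ACB·CB·CB·ACB·C·CB·ACB·CB·CB·ACB·C·CB·ACB
    A ↦ C
    B ↦ ACB
    C ↦ CB

A->C, B->ACB, C->CB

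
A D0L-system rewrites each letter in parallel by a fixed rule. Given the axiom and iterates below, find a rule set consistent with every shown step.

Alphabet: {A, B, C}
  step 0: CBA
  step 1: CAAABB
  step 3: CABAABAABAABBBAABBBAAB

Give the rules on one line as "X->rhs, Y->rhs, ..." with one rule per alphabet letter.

A->B, B->AAB, C->CA

  step 0 ⇒ step 1: CBA ⇒ CA·AAB·B
    A ↦ B
    B ↦ AAB
    C ↦ CA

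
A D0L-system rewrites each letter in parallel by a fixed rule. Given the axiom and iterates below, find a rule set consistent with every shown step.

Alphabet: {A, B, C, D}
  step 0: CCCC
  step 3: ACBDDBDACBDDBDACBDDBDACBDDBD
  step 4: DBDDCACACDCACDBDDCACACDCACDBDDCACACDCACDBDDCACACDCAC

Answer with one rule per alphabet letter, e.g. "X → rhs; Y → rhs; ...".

  step 3 ⇒ step 4: ACBDDBDACBDDBDACBDDBDACBDDBD ⇒ D·BD·DC·AC·AC·DC·AC·D·BD·DC·AC·AC·DC·AC·D·BD·DC·AC·AC·DC·AC·D·BD·DC·AC·AC·DC·AC
    A ↦ D
    B ↦ DC
    C ↦ BD
    D ↦ AC

A->D, B->DC, C->BD, D->AC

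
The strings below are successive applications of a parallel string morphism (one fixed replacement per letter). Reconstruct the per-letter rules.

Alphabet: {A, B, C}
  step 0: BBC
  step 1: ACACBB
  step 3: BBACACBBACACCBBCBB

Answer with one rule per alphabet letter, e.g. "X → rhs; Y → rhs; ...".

A->C, B->AC, C->BB

  step 0 ⇒ step 1: BBC ⇒ AC·AC·BB
    B ↦ AC
    C ↦ BB
    A ↦ C  (constrained at step 1)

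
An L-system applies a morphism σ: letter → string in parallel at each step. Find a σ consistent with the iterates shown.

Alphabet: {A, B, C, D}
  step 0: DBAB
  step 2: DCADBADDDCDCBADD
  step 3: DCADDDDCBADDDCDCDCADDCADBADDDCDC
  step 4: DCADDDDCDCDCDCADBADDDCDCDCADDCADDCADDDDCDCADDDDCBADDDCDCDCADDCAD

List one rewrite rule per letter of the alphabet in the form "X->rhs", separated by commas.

A->DD, B->BA, C->AD, D->DC

  step 3 ⇒ step 4: DCADDDDCBADDDCDCDCADDCADBADDDCDC ⇒ DC·AD·DD·DC·DC·DC·DC·AD·BA·DD·DC·DC·DC·AD·DC·AD·DC·AD·DD·DC·DC·AD·DD·DC·BA·DD·DC·DC·DC·AD·DC·AD
    A ↦ DD
    B ↦ BA
    C ↦ AD
    D ↦ DC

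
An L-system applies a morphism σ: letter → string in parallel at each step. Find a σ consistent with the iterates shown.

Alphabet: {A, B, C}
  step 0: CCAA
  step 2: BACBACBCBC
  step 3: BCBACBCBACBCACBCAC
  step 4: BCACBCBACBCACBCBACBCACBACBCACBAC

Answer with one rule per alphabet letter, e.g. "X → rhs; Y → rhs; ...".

  step 3 ⇒ step 4: BCBACBCBACBCACBCAC ⇒ BC·AC·BC·B·AC·BC·AC·BC·B·AC·BC·AC·B·AC·BC·AC·B·AC
    A ↦ B
    B ↦ BC
    C ↦ AC

A->B, B->BC, C->AC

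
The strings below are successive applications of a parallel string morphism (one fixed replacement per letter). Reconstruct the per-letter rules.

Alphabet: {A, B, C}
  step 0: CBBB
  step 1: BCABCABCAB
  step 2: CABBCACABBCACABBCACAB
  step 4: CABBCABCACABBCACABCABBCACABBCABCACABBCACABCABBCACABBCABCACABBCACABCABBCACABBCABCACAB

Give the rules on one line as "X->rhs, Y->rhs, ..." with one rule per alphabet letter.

  step 1 ⇒ step 2: BCABCABCAB ⇒ CAB·B·CA·CAB·B·CA·CAB·B·CA·CAB
    A ↦ CA
    B ↦ CAB
    C ↦ B

A->CA, B->CAB, C->B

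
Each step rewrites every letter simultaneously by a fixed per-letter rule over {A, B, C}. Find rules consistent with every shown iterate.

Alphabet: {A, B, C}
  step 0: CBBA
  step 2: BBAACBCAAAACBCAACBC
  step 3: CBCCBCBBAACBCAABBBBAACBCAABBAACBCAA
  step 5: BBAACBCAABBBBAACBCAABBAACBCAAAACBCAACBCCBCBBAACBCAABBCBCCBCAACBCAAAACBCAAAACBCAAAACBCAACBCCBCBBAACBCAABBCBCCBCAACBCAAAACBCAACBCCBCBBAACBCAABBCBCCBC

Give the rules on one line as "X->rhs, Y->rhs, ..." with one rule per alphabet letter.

A->B, B->CBC, C->AA

  step 2 ⇒ step 3: BBAACBCAAAACBCAACBC ⇒ CBC·CBC·B·B·AA·CBC·AA·B·B·B·B·AA·CBC·AA·B·B·AA·CBC·AA
    A ↦ B
    B ↦ CBC
    C ↦ AA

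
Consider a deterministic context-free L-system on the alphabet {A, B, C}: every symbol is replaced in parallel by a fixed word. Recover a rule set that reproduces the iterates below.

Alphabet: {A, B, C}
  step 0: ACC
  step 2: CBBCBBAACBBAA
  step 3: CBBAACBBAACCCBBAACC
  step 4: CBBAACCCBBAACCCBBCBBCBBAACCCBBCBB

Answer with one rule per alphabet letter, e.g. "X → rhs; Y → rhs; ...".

A->C, B->A, C->CBB

  step 3 ⇒ step 4: CBBAACBBAACCCBBAACC ⇒ CBB·A·A·C·C·CBB·A·A·C·C·CBB·CBB·CBB·A·A·C·C·CBB·CBB
    A ↦ C
    B ↦ A
    C ↦ CBB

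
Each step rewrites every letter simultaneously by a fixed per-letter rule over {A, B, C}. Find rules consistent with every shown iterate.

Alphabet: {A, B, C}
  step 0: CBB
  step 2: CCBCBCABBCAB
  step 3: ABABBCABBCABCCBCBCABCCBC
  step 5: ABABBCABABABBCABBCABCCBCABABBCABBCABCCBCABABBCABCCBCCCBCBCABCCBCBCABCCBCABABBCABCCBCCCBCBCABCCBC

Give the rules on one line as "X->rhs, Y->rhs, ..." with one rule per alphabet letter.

A->CC, B->BC, C->AB

  step 2 ⇒ step 3: CCBCBCABBCAB ⇒ AB·AB·BC·AB·BC·AB·CC·BC·BC·AB·CC·BC
    A ↦ CC
    B ↦ BC
    C ↦ AB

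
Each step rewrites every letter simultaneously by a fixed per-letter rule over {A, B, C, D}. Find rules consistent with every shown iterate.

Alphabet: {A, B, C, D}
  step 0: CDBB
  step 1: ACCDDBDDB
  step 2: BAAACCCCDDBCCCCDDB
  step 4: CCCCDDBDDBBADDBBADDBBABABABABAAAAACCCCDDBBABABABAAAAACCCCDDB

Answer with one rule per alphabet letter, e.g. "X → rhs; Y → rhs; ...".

A->BA, B->DDB, C->A, D->CC

  step 1 ⇒ step 2: ACCDDBDDB ⇒ BA·A·A·CC·CC·DDB·CC·CC·DDB
    A ↦ BA
    B ↦ DDB
    C ↦ A
    D ↦ CC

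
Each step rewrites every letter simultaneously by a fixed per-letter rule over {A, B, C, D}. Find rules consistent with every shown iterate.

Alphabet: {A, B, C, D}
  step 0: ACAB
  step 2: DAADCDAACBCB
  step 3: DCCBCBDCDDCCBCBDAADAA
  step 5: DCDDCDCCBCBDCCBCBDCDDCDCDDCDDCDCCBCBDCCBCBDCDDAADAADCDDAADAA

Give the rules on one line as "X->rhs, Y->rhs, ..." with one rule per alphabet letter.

  step 2 ⇒ step 3: DAADCDAACBCB ⇒ DC·CB·CB·DC·D·DC·CB·CB·D·AA·D·AA
    A ↦ CB
    B ↦ AA
    C ↦ D
    D ↦ DC

A->CB, B->AA, C->D, D->DC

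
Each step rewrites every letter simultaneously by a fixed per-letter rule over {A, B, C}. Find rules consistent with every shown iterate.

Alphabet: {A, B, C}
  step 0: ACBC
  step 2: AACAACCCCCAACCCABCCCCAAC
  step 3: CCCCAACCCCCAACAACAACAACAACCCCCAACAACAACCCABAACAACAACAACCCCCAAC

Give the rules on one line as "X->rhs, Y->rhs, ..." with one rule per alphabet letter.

  step 2 ⇒ step 3: AACAACCCCCAACCCABCCCCAAC ⇒ CC·CC·AAC·CC·CC·AAC·AAC·AAC·AAC·AAC·CC·CC·AAC·AAC·AAC·CC·AB·AAC·AAC·AAC·AAC·CC·CC·AAC
    A ↦ CC
    B ↦ AB
    C ↦ AAC

A->CC, B->AB, C->AAC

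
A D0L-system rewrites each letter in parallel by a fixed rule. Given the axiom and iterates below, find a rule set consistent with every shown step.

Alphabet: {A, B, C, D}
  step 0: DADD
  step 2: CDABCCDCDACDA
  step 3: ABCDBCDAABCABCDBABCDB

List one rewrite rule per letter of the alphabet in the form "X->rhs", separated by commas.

  step 2 ⇒ step 3: CDABCCDCDACDA ⇒ A·BC·DB·CD·A·A·BC·A·BC·DB·A·BC·DB
    A ↦ DB
    B ↦ CD
    C ↦ A
    D ↦ BC

A->DB, B->CD, C->A, D->BC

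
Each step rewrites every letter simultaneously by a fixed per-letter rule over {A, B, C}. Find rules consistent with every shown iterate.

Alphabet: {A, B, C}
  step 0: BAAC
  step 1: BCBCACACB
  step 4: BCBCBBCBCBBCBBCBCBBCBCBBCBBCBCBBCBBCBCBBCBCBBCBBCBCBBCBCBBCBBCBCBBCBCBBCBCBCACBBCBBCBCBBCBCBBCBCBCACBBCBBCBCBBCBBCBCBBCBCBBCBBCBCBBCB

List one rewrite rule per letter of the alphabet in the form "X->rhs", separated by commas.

A->CA, B->BCB, C->CB

  step 0 ⇒ step 1: BAAC ⇒ BCB·CA·CA·CB
    A ↦ CA
    B ↦ BCB
    C ↦ CB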